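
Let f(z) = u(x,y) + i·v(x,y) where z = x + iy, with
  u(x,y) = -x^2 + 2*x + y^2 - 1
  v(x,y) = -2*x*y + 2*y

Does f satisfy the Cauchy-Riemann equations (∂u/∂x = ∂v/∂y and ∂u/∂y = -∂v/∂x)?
∂u/∂x = 2 - 2*x
∂v/∂y = 2 - 2*x
∂u/∂y = 2*y
∂v/∂x = -2*y
∂u/∂x = ∂v/∂y and ∂u/∂y = -∂v/∂x hold identically; f is analytic.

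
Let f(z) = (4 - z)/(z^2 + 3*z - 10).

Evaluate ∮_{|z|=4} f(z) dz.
By the residue theorem, ∮_C f(z) dz = 2πi · (sum of the residues of f at the poles inside |z| = 4).

The denominator factors as (z - 2)*(z + 5), so the singularities of f are simple poles at z = 2, z = -5.
  |2|² = 4 < 16 = 4², so this pole is inside the contour.
  |-5|² = 25 > 16 = 4², so this pole is outside the contour.

With P(z) = 4 - z and Q(z) = z^2 + 3*z - 10, each pole is simple, so Res(f, z₀) = P(z₀)/Q'(z₀) with Q'(z) = 2*z + 3.
  Res(f, 2) = P(2)/Q'(2) = (2)/(7) = 2/7

∮_C f(z) dz = 2πi · (2/7) = 4*I*pi/7

Final answer: 4*I*pi/7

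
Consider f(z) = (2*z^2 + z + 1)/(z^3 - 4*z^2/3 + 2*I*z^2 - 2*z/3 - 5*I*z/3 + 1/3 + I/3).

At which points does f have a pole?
{-I, 1/3, 1 - I}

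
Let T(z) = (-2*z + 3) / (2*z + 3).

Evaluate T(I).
5/13 - 12*I/13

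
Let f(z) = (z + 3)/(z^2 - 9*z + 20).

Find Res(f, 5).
8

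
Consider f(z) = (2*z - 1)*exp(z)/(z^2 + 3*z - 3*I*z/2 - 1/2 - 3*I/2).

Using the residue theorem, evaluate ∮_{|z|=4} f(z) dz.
pi*(-20/37 - 28*I/37)*exp(I/2) + pi*(20/37 + 176*I/37)*exp(-3 + I)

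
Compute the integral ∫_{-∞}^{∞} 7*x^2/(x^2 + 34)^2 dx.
Let f(z) = 7*z^2/(z^2 + 34)^2. The denominator has no real zeros and deg Q - deg P = 2 ≥ 2, so the integral of f over the upper semicircle |z| = R tends to 0 as R → ∞. Closing the contour in the upper half-plane,
  ∫_{-∞}^{∞} f(x) dx = 2πi · Σ Res(f, z_k)  over the poles with Im z_k > 0.

Zeros of the denominator: z^2 + 34 = 0 gives z = ±sqrt(34)*I.
Upper half-plane: z = sqrt(34)*I (a pole of order 2).

Write f(z) = g(z)/(z - sqrt(34)*I)^2 with g(z) = 7*z^2/(z + sqrt(34)*I)^2. For a double pole, Res(f, z₀) = g'(z₀):
  g'(z) = 14*sqrt(34)*I*z/(z + sqrt(34)*I)^3
  Res(f, sqrt(34)*I) = g'(sqrt(34)*I) = -7*sqrt(34)*I/136

∫_{-∞}^{∞} f(x) dx = 2πi · (-7*sqrt(34)*I/136) = 7*sqrt(34)*pi/68

Final answer: 7*sqrt(34)*pi/68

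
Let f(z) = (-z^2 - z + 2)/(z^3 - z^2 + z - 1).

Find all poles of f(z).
{-I, I}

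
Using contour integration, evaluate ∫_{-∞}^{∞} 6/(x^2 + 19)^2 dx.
Let f(z) = 6/(z^2 + 19)^2. The denominator has no real zeros and deg Q - deg P = 4 ≥ 2, so the integral of f over the upper semicircle |z| = R tends to 0 as R → ∞. Closing the contour in the upper half-plane,
  ∫_{-∞}^{∞} f(x) dx = 2πi · Σ Res(f, z_k)  over the poles with Im z_k > 0.

Zeros of the denominator: z^2 + 19 = 0 gives z = ±sqrt(19)*I.
Upper half-plane: z = sqrt(19)*I (a pole of order 2).

Write f(z) = g(z)/(z - sqrt(19)*I)^2 with g(z) = 6/(z + sqrt(19)*I)^2. For a double pole, Res(f, z₀) = g'(z₀):
  g'(z) = -12/(z + sqrt(19)*I)^3
  Res(f, sqrt(19)*I) = g'(sqrt(19)*I) = -3*sqrt(19)*I/722

∫_{-∞}^{∞} f(x) dx = 2πi · (-3*sqrt(19)*I/722) = 3*sqrt(19)*pi/361

Final answer: 3*sqrt(19)*pi/361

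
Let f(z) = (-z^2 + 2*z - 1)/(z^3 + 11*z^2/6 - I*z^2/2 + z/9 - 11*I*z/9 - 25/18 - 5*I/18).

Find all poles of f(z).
{-3/2 - I/2, -1 + 2*I/3, 2/3 + I/3}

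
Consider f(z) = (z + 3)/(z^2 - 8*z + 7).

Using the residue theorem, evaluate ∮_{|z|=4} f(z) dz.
-4*I*pi/3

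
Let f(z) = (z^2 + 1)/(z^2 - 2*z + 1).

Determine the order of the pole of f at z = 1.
Factor the denominator:
  z^2 - 2*z + 1 = (z - 1)^2

The numerator P(z) = z^2 + 1 has P(1) = 2 ≠ 0, so no factor of (z - 1) cancels.
Near z = 1 we can therefore write f(z) = g(z)/(z - 1)^2 with g analytic at 1 and g(1) ≠ 0 (g is just the numerator).

Hence z = 1 is a pole of order 2.

Final answer: 2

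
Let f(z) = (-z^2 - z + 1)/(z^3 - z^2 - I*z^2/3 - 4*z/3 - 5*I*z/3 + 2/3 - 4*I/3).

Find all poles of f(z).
The singularities of f are the zeros of the denominator. Factoring,
  z^3 - z^2 - I*z^2/3 - 4*z/3 - 5*I*z/3 + 2/3 - 4*I/3 = (z - 2 - I)*(z + 1)*(z + 2*I/3)
so the candidates are z = 2 + I, z = -1, z = -2*I/3.

Check the numerator P(z) = -z^2 - z + 1 at each one:
  P(2 + I) = -4 - 5*I ≠ 0, so z = 2 + I is a (simple) pole.
  P(-1) = 1 ≠ 0, so z = -1 is a (simple) pole.
  P(-2*I/3) = 13/9 + 2*I/3 ≠ 0, so z = -2*I/3 is a (simple) pole.

Poles of f: {-1, -2*I/3, 2 + I}

Final answer: {-1, -2*I/3, 2 + I}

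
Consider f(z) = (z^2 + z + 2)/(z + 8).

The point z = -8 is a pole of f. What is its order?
Factor the denominator:
  z + 8 = (z + 8)

The numerator P(z) = z^2 + z + 2 has P(-8) = 58 ≠ 0, so no factor of (z + 8) cancels.
Near z = -8 we can therefore write f(z) = g(z)/(z + 8) with g analytic at -8 and g(-8) ≠ 0 (g is just the numerator).

Hence z = -8 is a pole of order 1.

Final answer: 1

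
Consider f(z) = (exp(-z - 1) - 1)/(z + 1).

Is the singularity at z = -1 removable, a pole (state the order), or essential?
Let u = z + 1. The exponent is -z - 1 = -u, so
  f = (e^(-u) - 1)/u = ((-u) + (-u)^2/2 + (-u)^3/6 + ...)/u = -1 + (1/2)*u + (-1/6)*u^2 + ...
The Laurent expansion about u = 0 has no negative powers; equivalently lim_{z→-1} f(z) = -1 exists and is finite.
So the singularity is removable.

Final answer: removable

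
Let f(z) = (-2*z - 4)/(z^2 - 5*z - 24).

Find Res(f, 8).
-20/11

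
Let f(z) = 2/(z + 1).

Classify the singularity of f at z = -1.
pole of order 1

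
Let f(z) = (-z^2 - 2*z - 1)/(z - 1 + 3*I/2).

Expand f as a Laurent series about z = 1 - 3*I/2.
(-7/4 + 6*I)/(z - 1 + 3*I/2) - 4 + 3*I - (z - 1 + 3*I/2)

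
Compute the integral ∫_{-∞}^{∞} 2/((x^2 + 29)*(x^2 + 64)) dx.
Let f(z) = 2/((z^2 + 29)*(z^2 + 64)). The denominator has no real zeros and deg Q - deg P = 4 ≥ 2, so the integral of f over the upper semicircle |z| = R tends to 0 as R → ∞. Closing the contour in the upper half-plane,
  ∫_{-∞}^{∞} f(x) dx = 2πi · Σ Res(f, z_k)  over the poles with Im z_k > 0.

Zeros of the denominator: z^2 + 29 = 0 gives z = ±sqrt(29)*I; z^2 + 64 = 0 gives z = ±8*I.
Upper half-plane: z = 8*I, z = sqrt(29)*I (simple).

Each pole is a simple zero of Q(z) = z^4 + 93*z^2 + 1856, so Res(f, z₀) = P(z₀)/Q'(z₀) with P(z) = 2, Q'(z) = 4*z^3 + 186*z:
  Res(f, 8*I) = (2)/(-560*I) = I/280
  Res(f, sqrt(29)*I) = (2)/(70*sqrt(29)*I) = -sqrt(29)*I/1015

Sum of residues: I*(29 - 8*sqrt(29))/8120
∫_{-∞}^{∞} f(x) dx = 2πi · (I*(29 - 8*sqrt(29))/8120) = pi*(-29 + 8*sqrt(29))/4060

Final answer: pi*(-29 + 8*sqrt(29))/4060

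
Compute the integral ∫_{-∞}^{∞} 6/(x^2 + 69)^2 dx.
Let f(z) = 6/(z^2 + 69)^2. The denominator has no real zeros and deg Q - deg P = 4 ≥ 2, so the integral of f over the upper semicircle |z| = R tends to 0 as R → ∞. Closing the contour in the upper half-plane,
  ∫_{-∞}^{∞} f(x) dx = 2πi · Σ Res(f, z_k)  over the poles with Im z_k > 0.

Zeros of the denominator: z^2 + 69 = 0 gives z = ±sqrt(69)*I.
Upper half-plane: z = sqrt(69)*I (a pole of order 2).

Write f(z) = g(z)/(z - sqrt(69)*I)^2 with g(z) = 6/(z + sqrt(69)*I)^2. For a double pole, Res(f, z₀) = g'(z₀):
  g'(z) = -12/(z + sqrt(69)*I)^3
  Res(f, sqrt(69)*I) = g'(sqrt(69)*I) = -sqrt(69)*I/3174

∫_{-∞}^{∞} f(x) dx = 2πi · (-sqrt(69)*I/3174) = sqrt(69)*pi/1587

Final answer: sqrt(69)*pi/1587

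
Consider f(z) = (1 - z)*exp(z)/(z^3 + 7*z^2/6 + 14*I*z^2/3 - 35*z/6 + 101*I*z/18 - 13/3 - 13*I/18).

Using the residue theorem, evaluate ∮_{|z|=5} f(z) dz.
By the residue theorem, ∮_C f(z) dz = 2πi · (sum of the residues of f at the poles inside |z| = 5).

The denominator factors as (z - 1/2 + 3*I)*(z + 1 + 2*I/3)*(z + 2/3 + I), so the singularities of f are simple poles at z = 1/2 - 3*I, z = -1 - 2*I/3, z = -2/3 - I.
  |1/2 - 3*I|² = 37/4 < 25 = 5², so this pole is inside the contour.
  |-1 - 2*I/3|² = 13/9 < 25 = 5², so this pole is inside the contour.
  |-2/3 - I|² = 13/9 < 25 = 5², so this pole is inside the contour.

With P(z) = (1 - z)*exp(z) and Q(z) = z^3 + 7*z^2/6 + 14*I*z^2/3 - 35*z/6 + 101*I*z/18 - 13/3 - 13*I/18, each pole is simple, so Res(f, z₀) = P(z₀)/Q'(z₀) with Q'(z) = 3*z^2 + 7*z/3 + 28*I*z/3 - 35/6 + 101*I/18.
  Res(f, 1/2 - 3*I) = P(1/2 - 3*I)/Q'(1/2 - 3*I) = ((1/2 + 3*I)*exp(1/2 - 3*I))/(-35/12 - 103*I/18) = (-24138/53461 - 7632*I/53461)*exp(1/2 - 3*I)
  Res(f, -1 - 2*I/3) = P(-1 - 2*I/3)/Q'(-1 - 2*I/3) = ((2 + 2*I/3)*exp(-1 - 2*I/3))/(-5/18 - 23*I/18) = (-228/277 + 384*I/277)*exp(-1 - 2*I/3)
  Res(f, -2/3 - I) = P(-2/3 - I)/Q'(-2/3 - I) = ((5/3 + I)*exp(-2/3 - I))/(5/18 + 19*I/18) = (246/193 - 240*I/193)*exp(-2/3 - I)

Sum of residues inside C: (246/193 - 240*I/193)*exp(-2/3 - I) + (-24138/53461 - 7632*I/53461)*exp(1/2 - 3*I) + (-228/277 + 384*I/277)*exp(-1 - 2*I/3)
∮_C f(z) dz = 2πi · ((246/193 - 240*I/193)*exp(-2/3 - I) + (-24138/53461 - 7632*I/53461)*exp(1/2 - 3*I) + (-228/277 + 384*I/277)*exp(-1 - 2*I/3)) = pi*(480/193 + 492*I/193)*exp(-2/3 - I) + pi*(-768/277 - 456*I/277)*exp(-1 - 2*I/3) + pi*(15264/53461 - 48276*I/53461)*exp(1/2 - 3*I)

Final answer: pi*(480/193 + 492*I/193)*exp(-2/3 - I) + pi*(-768/277 - 456*I/277)*exp(-1 - 2*I/3) + pi*(15264/53461 - 48276*I/53461)*exp(1/2 - 3*I)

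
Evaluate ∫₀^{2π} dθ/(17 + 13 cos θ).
Let J = ∫₀^{2π} dθ/(17 + 13 cos θ).
Put z = e^{iθ}: then cos θ = (z + 1/z)/2, dθ = dz/(iz), and z runs once counterclockwise around |z| = 1:
  J = ∮_{|z|=1} 1/(17 + 13*(z + 1/z)/2) · dz/(iz) = (2/i) ∮_{|z|=1} dz/(13*z^2 + 34*z + 13).
The roots of 13*z^2 + 34*z + 13 are z = (-17 ± sqrt(17^2 - 13^2))/13, with sqrt(120) = 2*sqrt(30); their product is 1, so only z₊ = -17/13 + 2*sqrt(30)/13 lies inside the unit circle (z₋ = -17/13 - 2*sqrt(30)/13 lies outside).
z₊ is a simple zero of q(z) = 13*z^2 + 34*z + 13, so Res(1/q, z₊) = 1/q'(z₊) with q'(z) = 26*z + 34; and q'(z₊) = 13*(z₊ - z₋) = 4*sqrt(30).
Therefore J = (2/i) · 2πi · 1/(4*sqrt(30)) = 2*pi/(2*sqrt(30)) = sqrt(30)*pi/30

Final answer: sqrt(30)*pi/30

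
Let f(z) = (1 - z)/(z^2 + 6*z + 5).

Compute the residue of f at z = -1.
Write f(z) = P(z)/Q(z) with P(z) = 1 - z and Q(z) = z^2 + 6*z + 5.
The denominator factors as Q(z) = (z + 1)*(z + 5), so z = -1 is a simple zero of Q and P is analytic there; z = -1 is therefore a simple pole and
  Res(f, z₀) = P(z₀)/Q'(z₀).

Q'(z) = 2*z + 6, so Q'(-1) = 4.
P(-1) = 2.

Res(f, -1) = (2)/(4) = 1/2

Final answer: 1/2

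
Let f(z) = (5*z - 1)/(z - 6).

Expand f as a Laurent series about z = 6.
Put w = z - (6), i.e. z = w + 6. The denominator is w, so it suffices to rewrite the numerator in powers of w.

P(z) = 5*z - 1
P(w + 6) = 29 + 5*w

Dividing each term by w:
  f = 29/w + 5

Substituting back w = z - 6:
  f(z) = 29/(z - 6) + 5

The series is finite because the numerator is a polynomial; the negative powers form the principal part, and the coefficient of 1/(z - 6) gives Res(f, 6) = 29.

Final answer: 29/(z - 6) + 5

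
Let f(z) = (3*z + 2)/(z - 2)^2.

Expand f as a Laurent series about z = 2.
8/(z - 2)^2 + 3/(z - 2)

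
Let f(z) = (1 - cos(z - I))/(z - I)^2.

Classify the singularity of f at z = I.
Let u = z - I. The argument of cos is z - I = u, so
  f = (1 - cos(u))/u^2 = ((u)^2/2 - (u)^4/24 + ...)/u^2 = 1/2 - (1/24)*u^2 + ...
The Laurent expansion about u = 0 has no negative powers; equivalently lim_{z→I} f(z) = 1/2 exists and is finite.
So the singularity is removable.

Final answer: removable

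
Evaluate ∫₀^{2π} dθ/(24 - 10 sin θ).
Call the integral J. The integrand is 2π-periodic and we integrate over a full period, so shifting θ does not change the value (θ → θ + π/2 turns sin θ into cos θ; θ → θ + π flips the sign of the trig term). Hence
  J = ∫₀^{2π} dθ/(24 + 10 cos θ).
Put z = e^{iθ}: then cos θ = (z + 1/z)/2, dθ = dz/(iz), and z runs once counterclockwise around |z| = 1:
  J = ∮_{|z|=1} 1/(24 + 10*(z + 1/z)/2) · dz/(iz) = (2/i) ∮_{|z|=1} dz/(10*z^2 + 48*z + 10).
The roots of 10*z^2 + 48*z + 10 are z = (-24 ± sqrt(24^2 - 10^2))/10, with sqrt(476) = 2*sqrt(119); their product is 1, so only z₊ = -12/5 + sqrt(119)/5 lies inside the unit circle (z₋ = -12/5 - sqrt(119)/5 lies outside).
z₊ is a simple zero of q(z) = 10*z^2 + 48*z + 10, so Res(1/q, z₊) = 1/q'(z₊) with q'(z) = 20*z + 48; and q'(z₊) = 10*(z₊ - z₋) = 4*sqrt(119).
Therefore J = (2/i) · 2πi · 1/(4*sqrt(119)) = 2*pi/(2*sqrt(119)) = sqrt(119)*pi/119

Final answer: sqrt(119)*pi/119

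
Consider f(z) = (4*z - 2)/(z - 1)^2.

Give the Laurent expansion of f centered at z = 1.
Put w = z - (1), i.e. z = w + 1. The denominator is w^2, so it suffices to rewrite the numerator in powers of w.

P(z) = 4*z - 2
P(w + 1) = 2 + 4*w

Dividing each term by w^2:
  f = 2/w^2 + 4/w

Substituting back w = z - 1:
  f(z) = 2/(z - 1)^2 + 4/(z - 1)

The series is finite because the numerator is a polynomial; the negative powers form the principal part, and the coefficient of 1/(z - 1) gives Res(f, 1) = 4.

Final answer: 2/(z - 1)^2 + 4/(z - 1)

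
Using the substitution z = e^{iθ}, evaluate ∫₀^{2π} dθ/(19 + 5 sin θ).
Call the integral J. The integrand is 2π-periodic and we integrate over a full period, so shifting θ does not change the value (θ → θ + π/2 turns sin θ into cos θ). Hence
  J = ∫₀^{2π} dθ/(19 + 5 cos θ).
Put z = e^{iθ}: then cos θ = (z + 1/z)/2, dθ = dz/(iz), and z runs once counterclockwise around |z| = 1:
  J = ∮_{|z|=1} 1/(19 + 5*(z + 1/z)/2) · dz/(iz) = (2/i) ∮_{|z|=1} dz/(5*z^2 + 38*z + 5).
The roots of 5*z^2 + 38*z + 5 are z = (-19 ± sqrt(19^2 - 5^2))/5, with sqrt(336) = 4*sqrt(21); their product is 1, so only z₊ = -19/5 + 4*sqrt(21)/5 lies inside the unit circle (z₋ = -19/5 - 4*sqrt(21)/5 lies outside).
z₊ is a simple zero of q(z) = 5*z^2 + 38*z + 5, so Res(1/q, z₊) = 1/q'(z₊) with q'(z) = 10*z + 38; and q'(z₊) = 5*(z₊ - z₋) = 8*sqrt(21).
Therefore J = (2/i) · 2πi · 1/(8*sqrt(21)) = 2*pi/(4*sqrt(21)) = sqrt(21)*pi/42

Final answer: sqrt(21)*pi/42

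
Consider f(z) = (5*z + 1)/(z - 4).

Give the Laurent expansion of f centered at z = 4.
Put w = z - (4), i.e. z = w + 4. The denominator is w, so it suffices to rewrite the numerator in powers of w.

P(z) = 5*z + 1
P(w + 4) = 21 + 5*w

Dividing each term by w:
  f = 21/w + 5

Substituting back w = z - 4:
  f(z) = 21/(z - 4) + 5

The series is finite because the numerator is a polynomial; the negative powers form the principal part, and the coefficient of 1/(z - 4) gives Res(f, 4) = 21.

Final answer: 21/(z - 4) + 5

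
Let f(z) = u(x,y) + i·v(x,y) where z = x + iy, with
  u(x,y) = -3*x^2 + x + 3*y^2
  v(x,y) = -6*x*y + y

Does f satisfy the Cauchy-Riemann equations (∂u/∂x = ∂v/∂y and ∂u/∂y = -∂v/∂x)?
∂u/∂x = 1 - 6*x
∂v/∂y = 1 - 6*x
∂u/∂y = 6*y
∂v/∂x = -6*y
∂u/∂x = ∂v/∂y and ∂u/∂y = -∂v/∂x hold identically; f is analytic.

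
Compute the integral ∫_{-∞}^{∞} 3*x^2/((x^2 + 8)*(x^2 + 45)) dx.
Let f(z) = 3*z^2/((z^2 + 8)*(z^2 + 45)). The denominator has no real zeros and deg Q - deg P = 2 ≥ 2, so the integral of f over the upper semicircle |z| = R tends to 0 as R → ∞. Closing the contour in the upper half-plane,
  ∫_{-∞}^{∞} f(x) dx = 2πi · Σ Res(f, z_k)  over the poles with Im z_k > 0.

Zeros of the denominator: z^2 + 8 = 0 gives z = ±2*sqrt(2)*I; z^2 + 45 = 0 gives z = ±3*sqrt(5)*I.
Upper half-plane: z = 2*sqrt(2)*I, z = 3*sqrt(5)*I (simple).

Each pole is a simple zero of Q(z) = z^4 + 53*z^2 + 360, so Res(f, z₀) = P(z₀)/Q'(z₀) with P(z) = 3*z^2, Q'(z) = 4*z^3 + 106*z:
  Res(f, 2*sqrt(2)*I) = (-24)/(148*sqrt(2)*I) = 3*sqrt(2)*I/37
  Res(f, 3*sqrt(5)*I) = (-135)/(-222*sqrt(5)*I) = -9*sqrt(5)*I/74

Sum of residues: 3*I*(-3*sqrt(5) + 2*sqrt(2))/74
∫_{-∞}^{∞} f(x) dx = 2πi · (3*I*(-3*sqrt(5) + 2*sqrt(2))/74) = 3*pi*(-2*sqrt(2) + 3*sqrt(5))/37

Final answer: 3*pi*(-2*sqrt(2) + 3*sqrt(5))/37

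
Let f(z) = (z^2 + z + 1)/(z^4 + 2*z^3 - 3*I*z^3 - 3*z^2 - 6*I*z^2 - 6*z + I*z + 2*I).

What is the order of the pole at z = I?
Factor the denominator:
  z^4 + 2*z^3 - 3*I*z^3 - 3*z^2 - 6*I*z^2 - 6*z + I*z + 2*I = (z - I)^3*(z + 2)

The numerator P(z) = z^2 + z + 1 has P(I) = I ≠ 0, so no factor of (z - I) cancels.
Near z = I we can therefore write f(z) = g(z)/(z - I)^3 with g analytic at I and g(I) ≠ 0 (g is the numerator divided by the remaining denominator factors).

Hence z = I is a pole of order 3.

Final answer: 3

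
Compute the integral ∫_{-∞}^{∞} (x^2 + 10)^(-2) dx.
sqrt(10)*pi/200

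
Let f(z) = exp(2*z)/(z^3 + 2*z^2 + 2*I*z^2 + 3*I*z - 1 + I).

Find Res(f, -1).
Write f(z) = P(z)/Q(z) with P(z) = exp(2*z) and Q(z) = z^3 + 2*z^2 + 2*I*z^2 + 3*I*z - 1 + I.
The denominator factors as Q(z) = (z + I)*(z + 1 + I)*(z + 1), so z = -1 is a simple zero of Q and P is analytic there; z = -1 is therefore a simple pole and
  Res(f, z₀) = P(z₀)/Q'(z₀).

Q'(z) = 3*z^2 + 4*z + 4*I*z + 3*I, so Q'(-1) = -1 - I.
P(-1) = exp(-2).

Res(f, -1) = (exp(-2))/(-1 - I) = (-1/2 + I/2)*exp(-2)

Final answer: (-1/2 + I/2)*exp(-2)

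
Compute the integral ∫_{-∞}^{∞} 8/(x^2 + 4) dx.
Let f(z) = 8/(z^2 + 4). The denominator has no real zeros and deg Q - deg P = 2 ≥ 2, so the integral of f over the upper semicircle |z| = R tends to 0 as R → ∞. Closing the contour in the upper half-plane,
  ∫_{-∞}^{∞} f(x) dx = 2πi · Σ Res(f, z_k)  over the poles with Im z_k > 0.

Zeros of the denominator: z^2 + 4 = 0 gives z = ±2*I.
Upper half-plane: z = 2*I (simple).

Each pole is a simple zero of Q(z) = z^2 + 4, so Res(f, z₀) = P(z₀)/Q'(z₀) with P(z) = 8, Q'(z) = 2*z:
  Res(f, 2*I) = (8)/(4*I) = -2*I

∫_{-∞}^{∞} f(x) dx = 2πi · (-2*I) = 4*pi

Final answer: 4*pi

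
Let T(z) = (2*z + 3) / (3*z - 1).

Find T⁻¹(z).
Set w = T(z) = (2*z + 3) / (3*z - 1) and solve for z:
  w*(3*z - 1) = 2*z + 3
  -w + z*(3*w - 2) - 3 = 0
  z*(3*w - 2) = w + 3
  z = (-w - 3)/(2 - 3*w)
Renaming the variable, T⁻¹(z) = (-z - 3)/(-3*z + 2) = (z + 3)/(3*z - 2).
(Check: ad - bc = -11 ≠ 0, so T is invertible.)

Final answer: (z + 3)/(3*z - 2)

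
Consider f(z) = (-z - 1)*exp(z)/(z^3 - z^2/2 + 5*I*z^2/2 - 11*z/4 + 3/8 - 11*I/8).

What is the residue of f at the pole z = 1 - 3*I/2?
Write f(z) = P(z)/Q(z) with P(z) = (-z - 1)*exp(z) and Q(z) = z^3 - z^2/2 + 5*I*z^2/2 - 11*z/4 + 3/8 - 11*I/8.
The denominator factors as Q(z) = (z - 1/2 + I/2)*(z + 1 + I/2)*(z - 1 + 3*I/2), so z = 1 - 3*I/2 is a simple zero of Q and P is analytic there; z = 1 - 3*I/2 is therefore a simple pole and
  Res(f, z₀) = P(z₀)/Q'(z₀).

Q'(z) = 3*z^2 - z + 5*I*z - 11/4, so Q'(1 - 3*I/2) = -5*I/2.
P(1 - 3*I/2) = (-2 + 3*I/2)*exp(1 - 3*I/2).

Res(f, 1 - 3*I/2) = ((-2 + 3*I/2)*exp(1 - 3*I/2))/(-5*I/2) = (-3/5 - 4*I/5)*exp(1 - 3*I/2)

Final answer: (-3/5 - 4*I/5)*exp(1 - 3*I/2)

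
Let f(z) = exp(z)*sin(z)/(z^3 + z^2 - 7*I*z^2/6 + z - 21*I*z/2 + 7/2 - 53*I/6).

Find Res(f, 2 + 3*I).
(-108/26245 - 966*I/26245)*exp(2 + 3*I)*sin(2 + 3*I)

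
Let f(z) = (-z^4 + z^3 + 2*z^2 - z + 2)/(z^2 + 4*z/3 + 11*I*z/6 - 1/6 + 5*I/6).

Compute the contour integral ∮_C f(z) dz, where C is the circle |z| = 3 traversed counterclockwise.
pi*(-517/108 - 1367*I/54)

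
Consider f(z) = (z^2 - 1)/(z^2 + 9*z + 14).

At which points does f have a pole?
{-7, -2}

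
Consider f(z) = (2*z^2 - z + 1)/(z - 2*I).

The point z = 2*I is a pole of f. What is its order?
Factor the denominator:
  z - 2*I = (z - 2*I)

The numerator P(z) = 2*z^2 - z + 1 has P(2*I) = -7 - 2*I ≠ 0, so no factor of (z - 2*I) cancels.
Near z = 2*I we can therefore write f(z) = g(z)/(z - 2*I) with g analytic at 2*I and g(2*I) ≠ 0 (g is just the numerator).

Hence z = 2*I is a pole of order 1.

Final answer: 1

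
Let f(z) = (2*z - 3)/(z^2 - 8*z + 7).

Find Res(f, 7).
Write f(z) = P(z)/Q(z) with P(z) = 2*z - 3 and Q(z) = z^2 - 8*z + 7.
The denominator factors as Q(z) = (z - 7)*(z - 1), so z = 7 is a simple zero of Q and P is analytic there; z = 7 is therefore a simple pole and
  Res(f, z₀) = P(z₀)/Q'(z₀).

Q'(z) = 2*z - 8, so Q'(7) = 6.
P(7) = 11.

Res(f, 7) = (11)/(6) = 11/6

Final answer: 11/6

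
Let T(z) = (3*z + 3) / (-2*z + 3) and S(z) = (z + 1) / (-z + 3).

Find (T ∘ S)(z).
(T ∘ S)(z) = T(S(z)) = ((3)*S(z) + (3))/((-2)*S(z) + (3)). Multiply numerator and denominator by -z + 3:
  numerator:   (3)*(z + 1) + (3)*(-z + 3) = 12
  denominator: (-2)*(z + 1) + (3)*(-z + 3) = -5*z + 7
(T ∘ S)(z) = 12/(-5*z + 7) = -12/(5*z - 7)

Final answer: -12/(5*z - 7)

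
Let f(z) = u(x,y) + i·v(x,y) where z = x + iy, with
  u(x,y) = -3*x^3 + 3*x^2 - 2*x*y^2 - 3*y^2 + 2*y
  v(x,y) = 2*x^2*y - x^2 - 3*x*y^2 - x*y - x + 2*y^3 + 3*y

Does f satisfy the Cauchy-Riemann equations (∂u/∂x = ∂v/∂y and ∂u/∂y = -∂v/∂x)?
∂u/∂x = -9*x^2 + 6*x - 2*y^2
∂v/∂y = 2*x^2 - 6*x*y - x + 6*y^2 + 3
∂u/∂y = -4*x*y - 6*y + 2
∂v/∂x = 4*x*y - 2*x - 3*y^2 - y - 1
∂u/∂x ≠ ∂v/∂y and ∂u/∂y ≠ -∂v/∂x; the Cauchy-Riemann equations are not satisfied, so f is not analytic.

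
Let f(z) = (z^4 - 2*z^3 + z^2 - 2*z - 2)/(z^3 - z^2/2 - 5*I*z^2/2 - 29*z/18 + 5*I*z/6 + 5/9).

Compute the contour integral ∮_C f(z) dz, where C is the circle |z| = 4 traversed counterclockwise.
By the residue theorem, ∮_C f(z) dz = 2πi · (sum of the residues of f at the poles inside |z| = 4).

The denominator factors as (z - 1/3)*(z + 1/3 - I)*(z - 1/2 - 3*I/2), so the singularities of f are simple poles at z = 1/3, z = -1/3 + I, z = 1/2 + 3*I/2.
  |1/3|² = 1/9 < 16 = 4², so this pole is inside the contour.
  |-1/3 + I|² = 10/9 < 16 = 4², so this pole is inside the contour.
  |1/2 + 3*I/2|² = 5/2 < 16 = 4², so this pole is inside the contour.

With P(z) = z^4 - 2*z^3 + z^2 - 2*z - 2 and Q(z) = z^3 - z^2/2 - 5*I*z^2/2 - 29*z/18 + 5*I*z/6 + 5/9, each pole is simple, so Res(f, z₀) = P(z₀)/Q'(z₀) with Q'(z) = 3*z^2 - z - 5*I*z - 29/18 + 5*I/6.
  Res(f, 1/3) = P(1/3)/Q'(1/3) = (-212/81)/(-29/18 - 5*I/6) = 6148/4797 - 1060*I/1599
  Res(f, -1/3 + I) = P(-1/3 + I)/Q'(-1/3 + I) = (-308/81 - 4*I/27)/(19/18 - I/2) = -5744/1989 - 1000*I/663
  Res(f, 1/2 + 3*I/2) = P(1/2 + 3*I/2)/Q'(1/2 + 3*I/2) = (13/4 - 3*I)/(-11/18 + 4*I/3) = -3879/1394 - 810*I/697

Sum of residues inside C: -79/18 - 10*I/3
∮_C f(z) dz = 2πi · (-79/18 - 10*I/3) = pi*(20/3 - 79*I/9)

Final answer: pi*(20/3 - 79*I/9)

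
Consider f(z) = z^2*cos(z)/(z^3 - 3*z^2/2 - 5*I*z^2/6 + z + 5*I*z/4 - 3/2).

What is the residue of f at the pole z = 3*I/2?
(9/26 - 9*I/26)*cosh(3/2)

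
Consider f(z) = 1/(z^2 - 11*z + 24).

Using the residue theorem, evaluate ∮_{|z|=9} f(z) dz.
0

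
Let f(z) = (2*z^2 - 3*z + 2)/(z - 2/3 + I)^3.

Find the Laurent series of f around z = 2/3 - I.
Put w = z - (2/3 - I), i.e. z = w + 2/3 - I. The denominator is w^3, so it suffices to rewrite the numerator in powers of w.

P(z) = 2*z^2 - 3*z + 2
P(w + 2/3 - I) = -10/9 + I/3 + (-1/3 - 4*I)*w + 2*w^2

Dividing each term by w^3:
  f = (-10/9 + I/3)/w^3 + (-1/3 - 4*I)/w^2 + 2/w

Substituting back w = z - 2/3 + I:
  f(z) = (-10/9 + I/3)/(z - 2/3 + I)^3 + (-1/3 - 4*I)/(z - 2/3 + I)^2 + 2/(z - 2/3 + I)

The series is finite because the numerator is a polynomial; the negative powers form the principal part, and the coefficient of 1/(z - 2/3 + I) gives Res(f, 2/3 - I) = 2.

Final answer: (-10/9 + I/3)/(z - 2/3 + I)^3 + (-1/3 - 4*I)/(z - 2/3 + I)^2 + 2/(z - 2/3 + I)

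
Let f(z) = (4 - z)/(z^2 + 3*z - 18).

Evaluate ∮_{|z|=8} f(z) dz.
-2*I*pi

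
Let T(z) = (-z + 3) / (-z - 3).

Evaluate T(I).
-4/5 + 3*I/5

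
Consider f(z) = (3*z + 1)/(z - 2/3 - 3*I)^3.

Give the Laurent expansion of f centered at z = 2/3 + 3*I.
Put w = z - (2/3 + 3*I), i.e. z = w + 2/3 + 3*I. The denominator is w^3, so it suffices to rewrite the numerator in powers of w.

P(z) = 3*z + 1
P(w + 2/3 + 3*I) = 3 + 9*I + 3*w

Dividing each term by w^3:
  f = (3 + 9*I)/w^3 + 3/w^2

Substituting back w = z - 2/3 - 3*I:
  f(z) = (3 + 9*I)/(z - 2/3 - 3*I)^3 + 3/(z - 2/3 - 3*I)^2

The series is finite because the numerator is a polynomial; the negative powers form the principal part.

Final answer: (3 + 9*I)/(z - 2/3 - 3*I)^3 + 3/(z - 2/3 - 3*I)^2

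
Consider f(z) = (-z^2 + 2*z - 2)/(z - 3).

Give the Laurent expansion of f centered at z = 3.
Put w = z - (3), i.e. z = w + 3. The denominator is w, so it suffices to rewrite the numerator in powers of w.

P(z) = -z^2 + 2*z - 2
P(w + 3) = -5 - 4*w - w^2

Dividing each term by w:
  f = -5/w - 4 - w

Substituting back w = z - 3:
  f(z) = -5/(z - 3) - 4 - (z - 3)

The series is finite because the numerator is a polynomial; the negative powers form the principal part, and the coefficient of 1/(z - 3) gives Res(f, 3) = -5.

Final answer: -5/(z - 3) - 4 - (z - 3)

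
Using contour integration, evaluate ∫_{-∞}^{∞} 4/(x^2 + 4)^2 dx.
Let f(z) = 4/(z^2 + 4)^2. The denominator has no real zeros and deg Q - deg P = 4 ≥ 2, so the integral of f over the upper semicircle |z| = R tends to 0 as R → ∞. Closing the contour in the upper half-plane,
  ∫_{-∞}^{∞} f(x) dx = 2πi · Σ Res(f, z_k)  over the poles with Im z_k > 0.

Zeros of the denominator: z^2 + 4 = 0 gives z = ±2*I.
Upper half-plane: z = 2*I (a pole of order 2).

Write f(z) = g(z)/(z - 2*I)^2 with g(z) = 4/(z + 2*I)^2. For a double pole, Res(f, z₀) = g'(z₀):
  g'(z) = -8/(z + 2*I)^3
  Res(f, 2*I) = g'(2*I) = -I/8

∫_{-∞}^{∞} f(x) dx = 2πi · (-I/8) = pi/4

Final answer: pi/4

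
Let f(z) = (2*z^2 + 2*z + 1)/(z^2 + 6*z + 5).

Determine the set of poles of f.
The singularities of f are the zeros of the denominator. Factoring,
  z^2 + 6*z + 5 = (z + 5)*(z + 1)
so the candidates are z = -5, z = -1.

Check the numerator P(z) = 2*z^2 + 2*z + 1 at each one:
  P(-5) = 41 ≠ 0, so z = -5 is a (simple) pole.
  P(-1) = 1 ≠ 0, so z = -1 is a (simple) pole.

Poles of f: {-5, -1}

Final answer: {-5, -1}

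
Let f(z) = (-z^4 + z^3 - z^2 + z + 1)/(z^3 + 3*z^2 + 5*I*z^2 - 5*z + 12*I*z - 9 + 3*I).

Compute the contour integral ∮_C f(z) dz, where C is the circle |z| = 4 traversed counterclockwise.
pi*(46 + 14*I)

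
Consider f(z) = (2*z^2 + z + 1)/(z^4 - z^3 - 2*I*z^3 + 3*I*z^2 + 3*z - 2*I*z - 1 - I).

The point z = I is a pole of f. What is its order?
Factor the denominator:
  z^4 - z^3 - 2*I*z^3 + 3*I*z^2 + 3*z - 2*I*z - 1 - I = (z - I)^3*(z - 1 + I)

The numerator P(z) = 2*z^2 + z + 1 has P(I) = -1 + I ≠ 0, so no factor of (z - I) cancels.
Near z = I we can therefore write f(z) = g(z)/(z - I)^3 with g analytic at I and g(I) ≠ 0 (g is the numerator divided by the remaining denominator factors).

Hence z = I is a pole of order 3.

Final answer: 3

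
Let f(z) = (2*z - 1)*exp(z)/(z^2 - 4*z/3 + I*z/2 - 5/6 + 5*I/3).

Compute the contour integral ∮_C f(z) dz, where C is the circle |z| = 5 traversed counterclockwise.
pi*(-60/337 + 556*I/337)*exp(-2/3 + I/2) + pi*(60/337 + 792*I/337)*exp(2 - I)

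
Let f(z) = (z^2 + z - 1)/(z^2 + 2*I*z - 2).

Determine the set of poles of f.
{-1 - I, 1 - I}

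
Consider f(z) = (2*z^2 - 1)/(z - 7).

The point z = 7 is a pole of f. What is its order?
Factor the denominator:
  z - 7 = (z - 7)

The numerator P(z) = 2*z^2 - 1 has P(7) = 97 ≠ 0, so no factor of (z - 7) cancels.
Near z = 7 we can therefore write f(z) = g(z)/(z - 7) with g analytic at 7 and g(7) ≠ 0 (g is just the numerator).

Hence z = 7 is a pole of order 1.

Final answer: 1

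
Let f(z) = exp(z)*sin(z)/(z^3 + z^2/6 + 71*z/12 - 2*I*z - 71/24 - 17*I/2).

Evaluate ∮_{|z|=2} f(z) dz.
By the residue theorem, ∮_C f(z) dz = 2πi · (sum of the residues of f at the poles inside |z| = 2).

The denominator factors as (z - 1 - 3*I/2)*(z + 2/3 - 3*I/2)*(z + 1/2 + 3*I), so the singularities of f are simple poles at z = 1 + 3*I/2, z = -2/3 + 3*I/2, z = -1/2 - 3*I.
  |1 + 3*I/2|² = 13/4 < 4 = 2², so this pole is inside the contour.
  |-2/3 + 3*I/2|² = 97/36 < 4 = 2², so this pole is inside the contour.
  |-1/2 - 3*I|² = 37/4 > 4 = 2², so this pole is outside the contour.

With P(z) = exp(z)*sin(z) and Q(z) = z^3 + z^2/6 + 71*z/12 - 2*I*z - 71/24 - 17*I/2, each pole is simple, so Res(f, z₀) = P(z₀)/Q'(z₀) with Q'(z) = 3*z^2 + z/3 + 71/12 - 2*I.
  Res(f, 1 + 3*I/2) = P(1 + 3*I/2)/Q'(1 + 3*I/2) = (exp(1 + 3*I/2)*sin(1 + 3*I/2))/(5/2 + 15*I/2) = (1/25 - 3*I/25)*exp(1 + 3*I/2)*sin(1 + 3*I/2)
  Res(f, -2/3 + 3*I/2) = P(-2/3 + 3*I/2)/Q'(-2/3 + 3*I/2) = (-exp(-2/3 + 3*I/2)*sin(2/3 - 3*I/2))/(5/18 - 15*I/2) = (-9/1825 - 243*I/1825)*exp(-2/3 + 3*I/2)*sin(2/3 - 3*I/2)

Sum of residues inside C: (-9/1825 - 243*I/1825)*exp(-2/3 + 3*I/2)*sin(2/3 - 3*I/2) + (1/25 - 3*I/25)*exp(1 + 3*I/2)*sin(1 + 3*I/2)
∮_C f(z) dz = 2πi · ((-9/1825 - 243*I/1825)*exp(-2/3 + 3*I/2)*sin(2/3 - 3*I/2) + (1/25 - 3*I/25)*exp(1 + 3*I/2)*sin(1 + 3*I/2)) = pi*(486/1825 - 18*I/1825)*exp(-2/3 + 3*I/2)*sin(2/3 - 3*I/2) + pi*(6/25 + 2*I/25)*exp(1 + 3*I/2)*sin(1 + 3*I/2)

Final answer: pi*(486/1825 - 18*I/1825)*exp(-2/3 + 3*I/2)*sin(2/3 - 3*I/2) + pi*(6/25 + 2*I/25)*exp(1 + 3*I/2)*sin(1 + 3*I/2)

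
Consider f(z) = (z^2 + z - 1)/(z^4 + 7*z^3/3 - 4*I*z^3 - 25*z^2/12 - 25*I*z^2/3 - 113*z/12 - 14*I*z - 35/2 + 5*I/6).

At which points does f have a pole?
{-2 + 2*I, -1 - 3*I/2, -1/3 + 3*I/2, 1 + 2*I}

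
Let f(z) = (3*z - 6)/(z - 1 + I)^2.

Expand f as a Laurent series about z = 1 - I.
(-3 - 3*I)/(z - 1 + I)^2 + 3/(z - 1 + I)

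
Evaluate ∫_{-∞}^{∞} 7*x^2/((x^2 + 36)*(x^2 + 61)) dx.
Let f(z) = 7*z^2/((z^2 + 36)*(z^2 + 61)). The denominator has no real zeros and deg Q - deg P = 2 ≥ 2, so the integral of f over the upper semicircle |z| = R tends to 0 as R → ∞. Closing the contour in the upper half-plane,
  ∫_{-∞}^{∞} f(x) dx = 2πi · Σ Res(f, z_k)  over the poles with Im z_k > 0.

Zeros of the denominator: z^2 + 61 = 0 gives z = ±sqrt(61)*I; z^2 + 36 = 0 gives z = ±6*I.
Upper half-plane: z = 6*I, z = sqrt(61)*I (simple).

Each pole is a simple zero of Q(z) = z^4 + 97*z^2 + 2196, so Res(f, z₀) = P(z₀)/Q'(z₀) with P(z) = 7*z^2, Q'(z) = 4*z^3 + 194*z:
  Res(f, 6*I) = (-252)/(300*I) = 21*I/25
  Res(f, sqrt(61)*I) = (-427)/(-50*sqrt(61)*I) = -7*sqrt(61)*I/50

Sum of residues: 7*I*(6 - sqrt(61))/50
∫_{-∞}^{∞} f(x) dx = 2πi · (7*I*(6 - sqrt(61))/50) = 7*pi*(-6 + sqrt(61))/25

Final answer: 7*pi*(-6 + sqrt(61))/25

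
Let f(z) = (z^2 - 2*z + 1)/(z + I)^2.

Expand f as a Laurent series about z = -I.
Put w = z - (-I), i.e. z = w - I. The denominator is w^2, so it suffices to rewrite the numerator in powers of w.

P(z) = z^2 - 2*z + 1
P(w - I) = 2*I + (-2 - 2*I)*w + w^2

Dividing each term by w^2:
  f = 2*I/w^2 + (-2 - 2*I)/w + 1

Substituting back w = z + I:
  f(z) = 2*I/(z + I)^2 + (-2 - 2*I)/(z + I) + 1

The series is finite because the numerator is a polynomial; the negative powers form the principal part, and the coefficient of 1/(z + I) gives Res(f, -I) = -2 - 2*I.

Final answer: 2*I/(z + I)^2 + (-2 - 2*I)/(z + I) + 1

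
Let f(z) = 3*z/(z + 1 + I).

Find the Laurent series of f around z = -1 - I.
(-3 - 3*I)/(z + 1 + I) + 3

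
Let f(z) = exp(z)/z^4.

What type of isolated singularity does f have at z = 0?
Write f(z) = g(z)/z^4 with g(z) = exp(z).
g is entire and g(0) = 1 ≠ 0, so no factor of (z) cancels: the Laurent expansion of f about z = 0 starts at the power -4, i.e. lim_{z→z₀} (z - z₀)^4 f(z) = 1 is finite and nonzero.
So z = 0 is a pole of order 4.

Final answer: pole of order 4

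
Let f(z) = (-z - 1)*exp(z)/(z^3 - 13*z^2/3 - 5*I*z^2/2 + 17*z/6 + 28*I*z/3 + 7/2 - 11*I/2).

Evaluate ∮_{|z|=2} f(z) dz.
By the residue theorem, ∮_C f(z) dz = 2πi · (sum of the residues of f at the poles inside |z| = 2).

The denominator factors as (z - 1/3 - 3*I/2)*(z - 1 - I)*(z - 3), so the singularities of f are simple poles at z = 1/3 + 3*I/2, z = 1 + I, z = 3.
  |1/3 + 3*I/2|² = 85/36 < 4 = 2², so this pole is inside the contour.
  |1 + I|² = 2 < 4 = 2², so this pole is inside the contour.
  |3|² = 9 > 4 = 2², so this pole is outside the contour.

With P(z) = (-z - 1)*exp(z) and Q(z) = z^3 - 13*z^2/3 - 5*I*z^2/2 + 17*z/6 + 28*I*z/3 + 7/2 - 11*I/2, each pole is simple, so Res(f, z₀) = P(z₀)/Q'(z₀) with Q'(z) = 3*z^2 - 26*z/3 - 5*I*z + 17/6 + 28*I/3.
  Res(f, 1/3 + 3*I/2) = P(1/3 + 3*I/2)/Q'(1/3 + 3*I/2) = ((-4/3 - 3*I/2)*exp(1/3 + 3*I/2))/(37/36 - 7*I/3) = (552/1685 - 1206*I/1685)*exp(1/3 + 3*I/2)
  Res(f, 1 + I) = P(1 + I)/Q'(1 + I) = ((-2 - I)*exp(1 + I))/(-5/6 + 5*I/3) = 6*I*exp(1 + I)/5

Sum of residues inside C: (552/1685 - 1206*I/1685)*exp(1/3 + 3*I/2) + 6*I*exp(1 + I)/5
∮_C f(z) dz = 2πi · ((552/1685 - 1206*I/1685)*exp(1/3 + 3*I/2) + 6*I*exp(1 + I)/5) = -12*pi*exp(1 + I)/5 + pi*(2412/1685 + 1104*I/1685)*exp(1/3 + 3*I/2)

Final answer: -12*pi*exp(1 + I)/5 + pi*(2412/1685 + 1104*I/1685)*exp(1/3 + 3*I/2)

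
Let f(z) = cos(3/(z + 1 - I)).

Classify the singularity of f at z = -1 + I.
Let u = z + 1 - I. Then
  cos(3/u) = Σ_{k≥0} (-1)^k (3)^(2k)/((2k)!·u^(2k)) = 1 - 9/(2*u^2) + 27/(8*u^4) + ...
which has infinitely many negative powers of u, so cos(3/(z + 1 - I)) has an essential singularity at z = -1 + I.
So the singularity is essential.

Final answer: essential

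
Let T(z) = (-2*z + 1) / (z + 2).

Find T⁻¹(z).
Set w = T(z) = (-2*z + 1) / (z + 2) and solve for z:
  w*(z + 2) = -2*z + 1
  2*w + z*(w + 2) - 1 = 0
  z*(w + 2) = 1 - 2*w
  z = (2*w - 1)/(-w - 2)
Renaming the variable, T⁻¹(z) = (2*z - 1)/(-z - 2) = (-2*z + 1)/(z + 2).
(Check: ad - bc = -5 ≠ 0, so T is invertible.)

Final answer: (-2*z + 1)/(z + 2)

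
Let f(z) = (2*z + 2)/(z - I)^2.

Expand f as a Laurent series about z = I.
Put w = z - (I), i.e. z = w + I. The denominator is w^2, so it suffices to rewrite the numerator in powers of w.

P(z) = 2*z + 2
P(w + I) = 2 + 2*I + 2*w

Dividing each term by w^2:
  f = (2 + 2*I)/w^2 + 2/w

Substituting back w = z - I:
  f(z) = (2 + 2*I)/(z - I)^2 + 2/(z - I)

The series is finite because the numerator is a polynomial; the negative powers form the principal part, and the coefficient of 1/(z - I) gives Res(f, I) = 2.

Final answer: (2 + 2*I)/(z - I)^2 + 2/(z - I)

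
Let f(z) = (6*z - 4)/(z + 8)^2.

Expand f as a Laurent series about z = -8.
Put w = z - (-8), i.e. z = w - 8. The denominator is w^2, so it suffices to rewrite the numerator in powers of w.

P(z) = 6*z - 4
P(w - 8) = -52 + 6*w

Dividing each term by w^2:
  f = -52/w^2 + 6/w

Substituting back w = z + 8:
  f(z) = -52/(z + 8)^2 + 6/(z + 8)

The series is finite because the numerator is a polynomial; the negative powers form the principal part, and the coefficient of 1/(z + 8) gives Res(f, -8) = 6.

Final answer: -52/(z + 8)^2 + 6/(z + 8)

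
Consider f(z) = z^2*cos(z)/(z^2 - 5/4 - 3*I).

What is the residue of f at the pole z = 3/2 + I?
Write f(z) = P(z)/Q(z) with P(z) = z^2*cos(z) and Q(z) = z^2 - 5/4 - 3*I.
The denominator factors as Q(z) = (z + 3/2 + I)*(z - 3/2 - I), so z = 3/2 + I is a simple zero of Q and P is analytic there; z = 3/2 + I is therefore a simple pole and
  Res(f, z₀) = P(z₀)/Q'(z₀).

Q'(z) = 2*z, so Q'(3/2 + I) = 3 + 2*I.
P(3/2 + I) = (5/4 + 3*I)*cos(3/2 + I).

Res(f, 3/2 + I) = ((5/4 + 3*I)*cos(3/2 + I))/(3 + 2*I) = (3/4 + I/2)*cos(3/2 + I)

Final answer: (3/4 + I/2)*cos(3/2 + I)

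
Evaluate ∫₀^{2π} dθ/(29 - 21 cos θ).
pi/10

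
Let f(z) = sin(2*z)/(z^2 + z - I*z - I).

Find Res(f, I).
(1/2 + I/2)*sinh(2)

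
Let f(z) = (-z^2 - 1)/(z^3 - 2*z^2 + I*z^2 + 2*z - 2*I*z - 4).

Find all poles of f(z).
The singularities of f are the zeros of the denominator. Factoring,
  z^3 - 2*z^2 + I*z^2 + 2*z - 2*I*z - 4 = (z - 2)*(z + 2*I)*(z - I)
so the candidates are z = 2, z = -2*I, z = I.

Check the numerator P(z) = -z^2 - 1 at each one:
  P(2) = -5 ≠ 0, so z = 2 is a (simple) pole.
  P(-2*I) = 3 ≠ 0, so z = -2*I is a (simple) pole.
  P(I) = 0, so the factor (z - I) cancels and z = I is only a removable singularity, not a pole.

Poles of f: {-2*I, 2}

Final answer: {-2*I, 2}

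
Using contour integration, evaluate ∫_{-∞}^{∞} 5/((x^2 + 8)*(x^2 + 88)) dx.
Let f(z) = 5/((z^2 + 8)*(z^2 + 88)). The denominator has no real zeros and deg Q - deg P = 4 ≥ 2, so the integral of f over the upper semicircle |z| = R tends to 0 as R → ∞. Closing the contour in the upper half-plane,
  ∫_{-∞}^{∞} f(x) dx = 2πi · Σ Res(f, z_k)  over the poles with Im z_k > 0.

Zeros of the denominator: z^2 + 8 = 0 gives z = ±2*sqrt(2)*I; z^2 + 88 = 0 gives z = ±2*sqrt(22)*I.
Upper half-plane: z = 2*sqrt(2)*I, z = 2*sqrt(22)*I (simple).

Each pole is a simple zero of Q(z) = z^4 + 96*z^2 + 704, so Res(f, z₀) = P(z₀)/Q'(z₀) with P(z) = 5, Q'(z) = 4*z^3 + 192*z:
  Res(f, 2*sqrt(2)*I) = (5)/(320*sqrt(2)*I) = -sqrt(2)*I/128
  Res(f, 2*sqrt(22)*I) = (5)/(-320*sqrt(22)*I) = sqrt(22)*I/1408

Sum of residues: I*(-11*sqrt(2) + sqrt(22))/1408
∫_{-∞}^{∞} f(x) dx = 2πi · (I*(-11*sqrt(2) + sqrt(22))/1408) = pi*(-sqrt(22) + 11*sqrt(2))/704

Final answer: pi*(-sqrt(22) + 11*sqrt(2))/704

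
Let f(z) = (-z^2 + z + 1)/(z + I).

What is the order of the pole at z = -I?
1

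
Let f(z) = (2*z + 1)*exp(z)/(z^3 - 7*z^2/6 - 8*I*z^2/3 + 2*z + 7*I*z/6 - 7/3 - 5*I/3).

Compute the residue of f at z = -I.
(-96/377 + 66*I/377)*exp(-I)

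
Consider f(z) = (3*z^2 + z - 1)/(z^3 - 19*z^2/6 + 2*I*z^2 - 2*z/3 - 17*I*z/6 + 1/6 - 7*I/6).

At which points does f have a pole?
The singularities of f are the zeros of the denominator. Factoring,
  z^3 - 19*z^2/6 + 2*I*z^2 - 2*z/3 - 17*I*z/6 + 1/6 - 7*I/6 = (z + 1/3)*(z - 1/2 + I)*(z - 3 + I)
so the candidates are z = -1/3, z = 1/2 - I, z = 3 - I.

Check the numerator P(z) = 3*z^2 + z - 1 at each one:
  P(-1/3) = -1 ≠ 0, so z = -1/3 is a (simple) pole.
  P(1/2 - I) = -11/4 - 4*I ≠ 0, so z = 1/2 - I is a (simple) pole.
  P(3 - I) = 26 - 19*I ≠ 0, so z = 3 - I is a (simple) pole.

Poles of f: {-1/3, 1/2 - I, 3 - I}

Final answer: {-1/3, 1/2 - I, 3 - I}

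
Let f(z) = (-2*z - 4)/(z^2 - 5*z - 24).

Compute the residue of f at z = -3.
Write f(z) = P(z)/Q(z) with P(z) = -2*z - 4 and Q(z) = z^2 - 5*z - 24.
The denominator factors as Q(z) = (z - 8)*(z + 3), so z = -3 is a simple zero of Q and P is analytic there; z = -3 is therefore a simple pole and
  Res(f, z₀) = P(z₀)/Q'(z₀).

Q'(z) = 2*z - 5, so Q'(-3) = -11.
P(-3) = 2.

Res(f, -3) = (2)/(-11) = -2/11

Final answer: -2/11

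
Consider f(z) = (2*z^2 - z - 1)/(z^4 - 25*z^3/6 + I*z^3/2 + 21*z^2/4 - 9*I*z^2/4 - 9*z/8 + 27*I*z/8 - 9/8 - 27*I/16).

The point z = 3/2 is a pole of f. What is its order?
Factor the denominator:
  z^4 - 25*z^3/6 + I*z^3/2 + 21*z^2/4 - 9*I*z^2/4 - 9*z/8 + 27*I*z/8 - 9/8 - 27*I/16 = (z - 3/2)^3*(z + 1/3 + I/2)

The numerator P(z) = 2*z^2 - z - 1 has P(3/2) = 2 ≠ 0, so no factor of (z - 3/2) cancels.
Near z = 3/2 we can therefore write f(z) = g(z)/(z - 3/2)^3 with g analytic at 3/2 and g(3/2) ≠ 0 (g is the numerator divided by the remaining denominator factors).

Hence z = 3/2 is a pole of order 3.

Final answer: 3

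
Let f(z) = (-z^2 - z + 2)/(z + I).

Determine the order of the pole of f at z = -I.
Factor the denominator:
  z + I = (z + I)

The numerator P(z) = -z^2 - z + 2 has P(-I) = 3 + I ≠ 0, so no factor of (z + I) cancels.
Near z = -I we can therefore write f(z) = g(z)/(z + I) with g analytic at -I and g(-I) ≠ 0 (g is just the numerator).

Hence z = -I is a pole of order 1.

Final answer: 1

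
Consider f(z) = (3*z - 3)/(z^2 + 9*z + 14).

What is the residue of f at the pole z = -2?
Write f(z) = P(z)/Q(z) with P(z) = 3*z - 3 and Q(z) = z^2 + 9*z + 14.
The denominator factors as Q(z) = (z + 7)*(z + 2), so z = -2 is a simple zero of Q and P is analytic there; z = -2 is therefore a simple pole and
  Res(f, z₀) = P(z₀)/Q'(z₀).

Q'(z) = 2*z + 9, so Q'(-2) = 5.
P(-2) = -9.

Res(f, -2) = (-9)/(5) = -9/5

Final answer: -9/5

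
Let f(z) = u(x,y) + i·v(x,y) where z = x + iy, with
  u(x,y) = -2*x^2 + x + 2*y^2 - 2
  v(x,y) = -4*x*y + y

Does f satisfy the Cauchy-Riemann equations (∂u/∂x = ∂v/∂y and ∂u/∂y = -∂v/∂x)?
∂u/∂x = 1 - 4*x
∂v/∂y = 1 - 4*x
∂u/∂y = 4*y
∂v/∂x = -4*y
∂u/∂x = ∂v/∂y and ∂u/∂y = -∂v/∂x hold identically; f is analytic.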